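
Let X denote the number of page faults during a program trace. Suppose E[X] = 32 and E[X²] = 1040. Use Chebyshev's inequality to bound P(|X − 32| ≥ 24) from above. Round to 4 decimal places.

0.0278

Var(X) = E[X²] − (E[X])² = 1040 − 1024 = 16.
Chebyshev's inequality: P(|X − μ| ≥ t) ≤ Var(X)/t² = 16/576 = 0.0278.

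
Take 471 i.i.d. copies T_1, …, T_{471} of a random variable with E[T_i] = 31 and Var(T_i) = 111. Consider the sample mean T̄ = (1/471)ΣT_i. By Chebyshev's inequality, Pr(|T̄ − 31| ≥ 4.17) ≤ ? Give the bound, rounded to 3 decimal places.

0.014

Var(T̄) = Var(T_i)/n = 111/471 = 0.23567.
Chebyshev: Pr(|T̄ − 31| ≥ 4.17) ≤ Var(T̄)/(4.17)² = 111/(471·4.17²) = 0.0136.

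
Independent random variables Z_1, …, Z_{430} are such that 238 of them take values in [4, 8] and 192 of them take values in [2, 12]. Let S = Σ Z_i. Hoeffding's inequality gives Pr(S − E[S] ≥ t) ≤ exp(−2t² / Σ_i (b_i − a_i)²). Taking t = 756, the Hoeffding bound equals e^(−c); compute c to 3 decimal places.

Σ(b_i − a_i)² = 238·4² + 192·10² = 23008.
c = 2t² / 23008 = 2·756² / 23008 = 49.6815.

49.682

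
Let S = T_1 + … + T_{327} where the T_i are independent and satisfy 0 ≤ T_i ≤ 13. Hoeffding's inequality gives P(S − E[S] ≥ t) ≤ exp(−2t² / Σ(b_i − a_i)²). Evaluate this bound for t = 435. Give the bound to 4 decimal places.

0.0011

Σ(b_i − a_i)² = 327·(13)² = 55263.
Exponent = 2·435²/55263 = 6.8482.
Bound = exp(−6.8482) = 0.00106.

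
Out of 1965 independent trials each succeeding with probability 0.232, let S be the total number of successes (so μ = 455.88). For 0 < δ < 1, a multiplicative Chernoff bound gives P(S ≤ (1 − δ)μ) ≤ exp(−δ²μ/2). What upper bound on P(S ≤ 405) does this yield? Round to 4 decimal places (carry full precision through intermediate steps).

0.0585

Write 405 = (1 − δ)μ, so δ = 1 − 405/455.88 = 0.1116083…
Then the exponent is δ²μ/2 = (μ − 405)²/(2μ) = 2.839316.
Bound = exp(−2.839316) = 0.05847.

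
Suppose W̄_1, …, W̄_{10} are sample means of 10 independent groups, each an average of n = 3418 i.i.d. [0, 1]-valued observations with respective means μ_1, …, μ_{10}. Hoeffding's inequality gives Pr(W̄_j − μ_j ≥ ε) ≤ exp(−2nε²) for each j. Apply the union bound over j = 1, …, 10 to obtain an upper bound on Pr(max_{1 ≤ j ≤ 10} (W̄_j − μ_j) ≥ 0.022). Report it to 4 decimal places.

0.3657

Per-experiment Hoeffding bound: exp(−2·3418·0.022²) = exp(−3.30862) = 0.036566.
Union bound over 10 events: 10·0.036566 = 0.36566.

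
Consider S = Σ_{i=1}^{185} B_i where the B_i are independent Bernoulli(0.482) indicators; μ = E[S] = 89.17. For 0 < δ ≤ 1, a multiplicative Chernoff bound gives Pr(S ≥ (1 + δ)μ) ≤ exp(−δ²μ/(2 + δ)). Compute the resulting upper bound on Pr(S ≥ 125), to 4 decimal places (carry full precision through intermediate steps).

Write 125 = (1 + δ)μ, so δ = 125/89.17 − 1 = 0.4018168…
Then the exponent is δ²μ/(2 + δ) = (125 − μ)² / (μ·(2 + δ)) = 5.994252.
Bound = exp(−5.994252) = 0.00249.

0.0025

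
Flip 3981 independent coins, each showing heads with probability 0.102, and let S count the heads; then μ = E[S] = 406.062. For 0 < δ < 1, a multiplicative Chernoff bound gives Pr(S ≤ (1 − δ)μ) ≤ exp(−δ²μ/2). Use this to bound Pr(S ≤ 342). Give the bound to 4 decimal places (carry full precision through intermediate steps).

0.0064

Write 342 = (1 − δ)μ, so δ = 1 − 342/406.062 = 0.1577641…
Then the exponent is δ²μ/2 = (μ − 342)²/(2μ) = 5.053341.
Bound = exp(−5.053341) = 0.00639.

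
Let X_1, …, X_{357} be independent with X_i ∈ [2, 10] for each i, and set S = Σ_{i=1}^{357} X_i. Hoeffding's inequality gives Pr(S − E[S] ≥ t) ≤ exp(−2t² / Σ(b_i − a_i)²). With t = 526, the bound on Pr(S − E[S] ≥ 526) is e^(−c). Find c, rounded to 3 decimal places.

24.219

Σ(b_i − a_i)² = 357·(8)² = 22848.
c = 2t²/22848 = 2·526²/22848 = 24.2188.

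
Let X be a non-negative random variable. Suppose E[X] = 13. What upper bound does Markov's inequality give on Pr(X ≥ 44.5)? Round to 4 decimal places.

0.2921

Markov's inequality: for a non-negative random variable, Pr(X ≥ a) ≤ E[X]/a.
Here E[X] = 13 and a = 44.5, so the bound is 13/44.5 = 0.2921.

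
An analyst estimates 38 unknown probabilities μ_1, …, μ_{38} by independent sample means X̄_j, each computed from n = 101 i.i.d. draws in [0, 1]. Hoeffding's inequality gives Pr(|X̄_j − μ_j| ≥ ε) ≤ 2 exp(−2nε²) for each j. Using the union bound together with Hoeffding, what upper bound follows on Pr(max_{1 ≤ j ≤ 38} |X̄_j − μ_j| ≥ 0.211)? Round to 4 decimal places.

0.0094

Per-experiment Hoeffding bound: 2·exp(−2·101·0.211²) = 2·exp(−8.99324) = 0.00024849.
Union bound over 38 events: 38·0.00024849 = 0.00944.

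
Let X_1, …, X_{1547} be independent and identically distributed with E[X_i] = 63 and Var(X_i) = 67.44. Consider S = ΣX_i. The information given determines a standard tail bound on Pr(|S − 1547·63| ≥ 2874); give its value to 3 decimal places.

0.013

With mean and variance of each term known, Chebyshev's inequality bounds the deviation of the sum (or sample mean).
Var(S) = n·Var(X_i) = 1547·67.44 = 104329.68.
Chebyshev: Pr(|S − 1547·63| ≥ 2874) ≤ Var(S)/2874² = 104329.68/8259876 = 0.0126.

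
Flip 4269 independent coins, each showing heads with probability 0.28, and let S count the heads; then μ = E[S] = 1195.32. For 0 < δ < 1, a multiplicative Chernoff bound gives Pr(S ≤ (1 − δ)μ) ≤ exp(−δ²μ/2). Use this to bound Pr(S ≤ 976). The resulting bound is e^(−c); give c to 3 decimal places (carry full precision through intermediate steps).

Write 976 = (1 − δ)μ, so δ = 1 − 976/1195.32 = 0.1834822…
Then the exponent is δ²μ/2 = (μ − 976)²/(2μ) = 20.120663.

20.121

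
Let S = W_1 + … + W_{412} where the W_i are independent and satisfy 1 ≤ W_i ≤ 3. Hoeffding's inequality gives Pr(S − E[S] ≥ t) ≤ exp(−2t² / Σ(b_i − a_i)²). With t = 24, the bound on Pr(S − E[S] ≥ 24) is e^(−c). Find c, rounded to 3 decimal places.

Σ(b_i − a_i)² = 412·(2)² = 1648.
c = 2t²/1648 = 2·24²/1648 = 0.6990.

0.699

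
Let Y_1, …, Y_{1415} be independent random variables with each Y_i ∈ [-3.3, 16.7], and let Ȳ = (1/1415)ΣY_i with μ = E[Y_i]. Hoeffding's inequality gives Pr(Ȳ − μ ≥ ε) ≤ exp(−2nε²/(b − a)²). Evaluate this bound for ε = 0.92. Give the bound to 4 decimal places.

0.0025

Exponent: 2nε²/(b − a)² = 2·1415·0.92² / 20² = 5.98828.
Bound = exp(−5.98828) = 0.00251.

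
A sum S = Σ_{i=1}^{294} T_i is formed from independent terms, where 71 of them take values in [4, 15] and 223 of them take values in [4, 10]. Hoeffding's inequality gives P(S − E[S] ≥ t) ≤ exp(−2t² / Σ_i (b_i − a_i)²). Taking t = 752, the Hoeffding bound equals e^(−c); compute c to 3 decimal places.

68.055

Σ(b_i − a_i)² = 71·11² + 223·6² = 16619.
c = 2t² / 16619 = 2·752² / 16619 = 68.0551.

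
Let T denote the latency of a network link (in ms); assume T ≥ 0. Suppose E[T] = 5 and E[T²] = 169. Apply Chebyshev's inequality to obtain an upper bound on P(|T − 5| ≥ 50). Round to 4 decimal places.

Var(T) = E[T²] − (E[T])² = 169 − 25 = 144.
Chebyshev's inequality: P(|T − μ| ≥ t) ≤ Var(T)/t² = 144/2500 = 0.0576.

0.0576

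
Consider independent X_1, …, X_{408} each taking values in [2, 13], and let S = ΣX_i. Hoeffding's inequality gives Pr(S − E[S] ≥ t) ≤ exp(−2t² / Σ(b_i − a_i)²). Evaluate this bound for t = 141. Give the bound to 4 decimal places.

Σ(b_i − a_i)² = 408·(11)² = 49368.
Exponent = 2·141²/49368 = 0.8054.
Bound = exp(−0.8054) = 0.44690.

0.4469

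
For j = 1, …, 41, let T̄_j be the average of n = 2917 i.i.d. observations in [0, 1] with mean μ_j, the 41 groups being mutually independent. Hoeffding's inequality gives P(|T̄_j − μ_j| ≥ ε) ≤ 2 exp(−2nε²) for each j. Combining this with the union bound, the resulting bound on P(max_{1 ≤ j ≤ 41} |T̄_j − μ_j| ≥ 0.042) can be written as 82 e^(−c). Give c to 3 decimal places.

10.291

Union bound over the 41 events: P(max_{1 ≤ j ≤ 41} |T̄_j − μ_j| ≥ 0.042) ≤ 41·2·exp(−2nε²) = 82 exp(−2·2917·0.042²).
So c = 2·2917·0.042² = 10.2912.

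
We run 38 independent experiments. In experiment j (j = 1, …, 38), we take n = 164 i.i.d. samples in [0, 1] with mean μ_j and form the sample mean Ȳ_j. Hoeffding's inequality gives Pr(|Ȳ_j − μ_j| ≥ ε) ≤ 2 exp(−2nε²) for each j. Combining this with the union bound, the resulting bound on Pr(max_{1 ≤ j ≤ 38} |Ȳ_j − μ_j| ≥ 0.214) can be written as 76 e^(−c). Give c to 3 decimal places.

Union bound over the 38 events: Pr(max_{1 ≤ j ≤ 38} |Ȳ_j − μ_j| ≥ 0.214) ≤ 38·2·exp(−2nε²) = 76 exp(−2·164·0.214²).
So c = 2·164·0.214² = 15.0211.

15.021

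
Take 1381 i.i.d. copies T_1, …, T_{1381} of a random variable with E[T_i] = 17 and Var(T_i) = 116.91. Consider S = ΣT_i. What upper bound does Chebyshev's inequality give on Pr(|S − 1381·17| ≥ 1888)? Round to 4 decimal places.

0.0453

Var(S) = n·Var(T_i) = 1381·116.91 = 161452.71.
Chebyshev: Pr(|S − 1381·17| ≥ 1888) ≤ Var(S)/1888² = 161452.71/3564544 = 0.0453.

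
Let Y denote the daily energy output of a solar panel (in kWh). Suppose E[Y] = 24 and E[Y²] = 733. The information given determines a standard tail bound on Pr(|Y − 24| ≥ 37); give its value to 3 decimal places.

0.115

The first two moments determine the variance, so Chebyshev's inequality is the sharpest standard bound available.
Var(Y) = E[Y²] − (E[Y])² = 733 − 576 = 157.
Chebyshev's inequality: Pr(|Y − μ| ≥ t) ≤ Var(Y)/t² = 157/1369 = 0.1147.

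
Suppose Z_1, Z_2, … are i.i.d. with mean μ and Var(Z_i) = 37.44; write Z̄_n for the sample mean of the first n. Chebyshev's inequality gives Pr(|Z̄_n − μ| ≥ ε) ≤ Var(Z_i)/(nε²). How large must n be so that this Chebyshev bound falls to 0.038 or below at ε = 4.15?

Require 37.44/(n·4.15²) ≤ 0.038, i.e. n ≥ 37.44/(0.038·4.15²) = 57.208.
The smallest integer n is 58.

58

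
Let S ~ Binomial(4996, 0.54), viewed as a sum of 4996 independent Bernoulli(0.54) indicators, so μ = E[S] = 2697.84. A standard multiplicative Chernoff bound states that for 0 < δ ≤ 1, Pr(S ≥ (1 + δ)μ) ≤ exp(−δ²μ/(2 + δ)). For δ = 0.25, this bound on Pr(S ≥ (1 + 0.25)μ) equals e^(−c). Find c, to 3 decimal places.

c = δ²μ/(2 + δ) = 0.25²·2697.84/(2 + 0.25) = 74.9400.

74.940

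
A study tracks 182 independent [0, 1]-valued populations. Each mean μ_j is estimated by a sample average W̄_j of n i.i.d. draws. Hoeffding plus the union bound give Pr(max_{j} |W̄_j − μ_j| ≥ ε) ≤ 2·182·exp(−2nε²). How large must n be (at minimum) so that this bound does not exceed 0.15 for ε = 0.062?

Need 2·182·exp(−2nε²) ≤ 0.15, i.e. exp(−2nε²) ≤ 0.15/364.
So 2nε² ≥ ln(364/0.15) = 7.794274.
Hence n ≥ 7.794274/(2·0.062²) = 1013.823.
The smallest integer n is 1014.

1014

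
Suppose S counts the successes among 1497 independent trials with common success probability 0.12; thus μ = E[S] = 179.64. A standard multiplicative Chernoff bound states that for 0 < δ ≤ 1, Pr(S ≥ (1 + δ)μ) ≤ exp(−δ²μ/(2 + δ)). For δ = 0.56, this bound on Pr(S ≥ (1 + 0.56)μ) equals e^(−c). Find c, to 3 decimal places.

c = δ²μ/(2 + δ) = 0.56²·179.64/(2 + 0.56) = 22.0059.

22.006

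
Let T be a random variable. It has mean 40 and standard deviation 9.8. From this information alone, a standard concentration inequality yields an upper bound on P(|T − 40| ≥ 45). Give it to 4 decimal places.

0.0474

Mean and variance are known, so Chebyshev's inequality applies.
Chebyshev: P(|T − μ| ≥ t) ≤ Var(T)/t².
Var(T) = σ² = 9.8² = 96.04.
Bound = 96.04 / 2025 = 0.0474.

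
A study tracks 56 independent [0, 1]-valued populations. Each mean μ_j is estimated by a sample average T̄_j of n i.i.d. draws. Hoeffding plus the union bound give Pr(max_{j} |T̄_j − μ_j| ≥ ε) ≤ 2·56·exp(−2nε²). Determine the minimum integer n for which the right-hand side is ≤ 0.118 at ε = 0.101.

Need 2·56·exp(−2nε²) ≤ 0.118, i.e. exp(−2nε²) ≤ 0.118/112.
So 2nε² ≥ ln(112/0.118) = 6.855570.
Hence n ≥ 6.855570/(2·0.101²) = 336.024.
The smallest integer n is 337.

337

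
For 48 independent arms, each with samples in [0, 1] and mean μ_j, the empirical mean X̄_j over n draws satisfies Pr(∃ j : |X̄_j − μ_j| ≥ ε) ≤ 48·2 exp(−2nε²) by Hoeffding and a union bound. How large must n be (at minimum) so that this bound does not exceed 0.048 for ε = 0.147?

176

Need 2·48·exp(−2nε²) ≤ 0.048, i.e. exp(−2nε²) ≤ 0.048/96.
So 2nε² ≥ ln(96/0.048) = 7.600902.
Hence n ≥ 7.600902/(2·0.147²) = 175.874.
The smallest integer n is 176.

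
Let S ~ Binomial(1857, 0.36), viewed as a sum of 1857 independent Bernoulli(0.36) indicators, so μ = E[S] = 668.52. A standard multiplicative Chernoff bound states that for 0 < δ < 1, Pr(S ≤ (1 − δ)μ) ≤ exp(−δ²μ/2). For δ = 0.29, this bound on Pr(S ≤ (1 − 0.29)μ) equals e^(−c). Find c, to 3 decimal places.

28.111

c = δ²μ/2 = 0.29²·668.52/2 = 28.1113.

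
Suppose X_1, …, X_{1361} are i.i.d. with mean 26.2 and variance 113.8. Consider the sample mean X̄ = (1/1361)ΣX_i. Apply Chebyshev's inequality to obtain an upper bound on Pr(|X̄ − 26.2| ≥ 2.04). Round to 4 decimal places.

0.0201

Var(X̄) = Var(X_i)/n = 113.8/1361 = 0.083615.
Chebyshev: Pr(|X̄ − 26.2| ≥ 2.04) ≤ Var(X̄)/(2.04)² = 113.8/(1361·2.04²) = 0.0201.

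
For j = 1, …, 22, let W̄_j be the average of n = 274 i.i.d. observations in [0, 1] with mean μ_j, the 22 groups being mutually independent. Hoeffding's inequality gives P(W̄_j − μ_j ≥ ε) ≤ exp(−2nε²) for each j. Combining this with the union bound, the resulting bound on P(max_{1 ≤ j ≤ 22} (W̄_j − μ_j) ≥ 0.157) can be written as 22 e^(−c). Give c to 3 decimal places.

Union bound over the 22 events: P(max_{1 ≤ j ≤ 22} (W̄_j − μ_j) ≥ 0.157) ≤ 22·exp(−2nε²) = 22 exp(−2·274·0.157²).
So c = 2·274·0.157² = 13.5077.

13.508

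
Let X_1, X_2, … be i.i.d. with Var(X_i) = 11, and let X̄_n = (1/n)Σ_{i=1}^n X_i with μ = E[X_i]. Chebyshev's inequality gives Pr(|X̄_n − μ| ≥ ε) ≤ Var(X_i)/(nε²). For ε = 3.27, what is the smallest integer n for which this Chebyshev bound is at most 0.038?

Require 11/(n·3.27²) ≤ 0.038, i.e. n ≥ 11/(0.038·3.27²) = 27.072.
The smallest integer n is 28.

28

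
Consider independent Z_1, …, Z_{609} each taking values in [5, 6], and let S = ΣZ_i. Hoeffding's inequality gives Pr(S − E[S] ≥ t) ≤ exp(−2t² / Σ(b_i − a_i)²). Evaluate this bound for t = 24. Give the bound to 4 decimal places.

0.1508

Σ(b_i − a_i)² = 609·(1)² = 609.
Exponent = 2·24²/609 = 1.8916.
Bound = exp(−1.8916) = 0.15083.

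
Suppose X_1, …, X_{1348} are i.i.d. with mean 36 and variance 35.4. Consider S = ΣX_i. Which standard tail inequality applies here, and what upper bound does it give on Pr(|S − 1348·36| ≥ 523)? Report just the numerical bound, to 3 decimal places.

0.174

With mean and variance of each term known, Chebyshev's inequality bounds the deviation of the sum (or sample mean).
Var(S) = n·Var(X_i) = 1348·35.4 = 47719.2.
Chebyshev: Pr(|S − 1348·36| ≥ 523) ≤ Var(S)/523² = 47719.2/273529 = 0.1745.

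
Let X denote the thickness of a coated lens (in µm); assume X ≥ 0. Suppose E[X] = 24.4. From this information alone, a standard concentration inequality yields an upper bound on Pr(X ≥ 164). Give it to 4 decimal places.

Only the mean of a non-negative variable is known, so Markov's inequality is the applicable tail bound.
Markov's inequality: for a non-negative random variable, Pr(X ≥ a) ≤ E[X]/a.
Here E[X] = 24.4 and a = 164, so the bound is 24.4/164 = 0.1488.

0.1488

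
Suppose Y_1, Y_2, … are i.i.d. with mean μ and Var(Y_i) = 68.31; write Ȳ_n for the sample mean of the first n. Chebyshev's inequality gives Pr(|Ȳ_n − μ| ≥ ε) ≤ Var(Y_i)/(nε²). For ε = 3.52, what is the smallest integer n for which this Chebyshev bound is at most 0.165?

Require 68.31/(n·3.52²) ≤ 0.165, i.e. n ≥ 68.31/(0.165·3.52²) = 33.413.
The smallest integer n is 34.

34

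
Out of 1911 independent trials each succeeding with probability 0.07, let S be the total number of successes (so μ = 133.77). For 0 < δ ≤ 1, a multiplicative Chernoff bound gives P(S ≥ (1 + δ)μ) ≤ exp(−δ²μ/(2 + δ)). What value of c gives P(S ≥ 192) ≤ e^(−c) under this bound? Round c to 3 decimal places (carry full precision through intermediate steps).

10.408

Write 192 = (1 + δ)μ, so δ = 192/133.77 − 1 = 0.4352994…
Then the exponent is δ²μ/(2 + δ) = (192 − μ)² / (μ·(2 + δ)) = 10.408364.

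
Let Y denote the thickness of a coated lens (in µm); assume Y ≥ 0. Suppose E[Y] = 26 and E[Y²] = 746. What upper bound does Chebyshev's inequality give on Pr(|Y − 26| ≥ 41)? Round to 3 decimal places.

Var(Y) = E[Y²] − (E[Y])² = 746 − 676 = 70.
Chebyshev's inequality: Pr(|Y − μ| ≥ t) ≤ Var(Y)/t² = 70/1681 = 0.0416.

0.042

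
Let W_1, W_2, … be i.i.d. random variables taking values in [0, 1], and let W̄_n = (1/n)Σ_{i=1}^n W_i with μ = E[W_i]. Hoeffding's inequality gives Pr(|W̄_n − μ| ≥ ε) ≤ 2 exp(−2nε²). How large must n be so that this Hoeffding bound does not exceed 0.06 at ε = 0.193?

48

Require 2·exp(−2nε²) ≤ 0.06, i.e. 2nε² ≥ ln(2/0.06) = 3.506558.
So n ≥ 3.506558 / (2·0.193²) = 47.069.
The smallest integer n is 48.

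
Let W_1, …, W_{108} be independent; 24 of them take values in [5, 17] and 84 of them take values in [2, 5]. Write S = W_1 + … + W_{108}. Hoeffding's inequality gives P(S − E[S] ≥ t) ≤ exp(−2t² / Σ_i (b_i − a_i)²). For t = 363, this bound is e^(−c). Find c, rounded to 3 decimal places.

62.568

Σ(b_i − a_i)² = 24·12² + 84·3² = 4212.
c = 2t² / 4212 = 2·363² / 4212 = 62.5684.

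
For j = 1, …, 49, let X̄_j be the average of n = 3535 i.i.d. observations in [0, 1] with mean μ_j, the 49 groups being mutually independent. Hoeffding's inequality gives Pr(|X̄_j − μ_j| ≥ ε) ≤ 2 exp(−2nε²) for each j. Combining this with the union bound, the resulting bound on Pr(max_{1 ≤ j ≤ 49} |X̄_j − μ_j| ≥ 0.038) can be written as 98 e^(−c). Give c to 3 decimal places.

Union bound over the 49 events: Pr(max_{1 ≤ j ≤ 49} |X̄_j − μ_j| ≥ 0.038) ≤ 49·2·exp(−2nε²) = 98 exp(−2·3535·0.038²).
So c = 2·3535·0.038² = 10.2091.

10.209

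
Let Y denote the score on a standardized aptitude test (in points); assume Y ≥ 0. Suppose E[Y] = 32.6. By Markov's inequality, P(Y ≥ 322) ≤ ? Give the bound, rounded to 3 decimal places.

Markov's inequality: for a non-negative random variable, P(Y ≥ a) ≤ E[Y]/a.
Here E[Y] = 32.6 and a = 322, so the bound is 32.6/322 = 0.1012.

0.101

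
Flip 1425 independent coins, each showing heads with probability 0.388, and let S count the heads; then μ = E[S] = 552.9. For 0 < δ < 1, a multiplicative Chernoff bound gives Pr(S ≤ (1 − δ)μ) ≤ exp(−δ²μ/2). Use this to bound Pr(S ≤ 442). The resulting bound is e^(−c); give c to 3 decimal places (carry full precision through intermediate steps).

11.122

Write 442 = (1 − δ)μ, so δ = 1 − 442/552.9 = 0.2005788…
Then the exponent is δ²μ/2 = (μ − 442)²/(2μ) = 11.122093.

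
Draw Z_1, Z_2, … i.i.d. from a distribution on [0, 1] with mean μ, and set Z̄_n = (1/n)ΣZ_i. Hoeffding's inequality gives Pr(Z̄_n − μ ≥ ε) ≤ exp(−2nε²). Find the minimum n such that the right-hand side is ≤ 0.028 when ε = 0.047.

Require exp(−2nε²) ≤ 0.028, i.e. 2nε² ≥ ln(1/0.028) = 3.575551.
So n ≥ 3.575551 / (2·0.047²) = 809.314.
The smallest integer n is 810.

810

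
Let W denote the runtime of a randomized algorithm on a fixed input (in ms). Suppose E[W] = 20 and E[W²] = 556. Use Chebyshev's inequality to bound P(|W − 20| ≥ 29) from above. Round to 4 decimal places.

Var(W) = E[W²] − (E[W])² = 556 − 400 = 156.
Chebyshev's inequality: P(|W − μ| ≥ t) ≤ Var(W)/t² = 156/841 = 0.1855.

0.1855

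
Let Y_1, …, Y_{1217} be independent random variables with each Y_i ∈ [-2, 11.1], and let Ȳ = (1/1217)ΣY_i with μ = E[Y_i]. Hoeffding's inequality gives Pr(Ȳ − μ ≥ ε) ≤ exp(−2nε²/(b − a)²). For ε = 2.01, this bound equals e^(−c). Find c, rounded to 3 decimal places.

57.302

c = 2nε²/(b − a)² = 2·1217·2.01² / 13.1² = 57.3020.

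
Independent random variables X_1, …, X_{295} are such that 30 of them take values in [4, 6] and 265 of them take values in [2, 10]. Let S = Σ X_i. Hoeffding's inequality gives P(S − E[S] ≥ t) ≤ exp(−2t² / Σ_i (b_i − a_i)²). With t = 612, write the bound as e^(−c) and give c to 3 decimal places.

43.858

Σ(b_i − a_i)² = 30·2² + 265·8² = 17080.
c = 2t² / 17080 = 2·612² / 17080 = 43.8576.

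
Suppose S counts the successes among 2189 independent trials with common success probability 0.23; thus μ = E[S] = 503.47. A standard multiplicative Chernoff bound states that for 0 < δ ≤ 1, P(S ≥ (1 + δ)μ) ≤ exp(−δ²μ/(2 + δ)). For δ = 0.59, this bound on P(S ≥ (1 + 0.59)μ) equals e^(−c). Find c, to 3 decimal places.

c = δ²μ/(2 + δ) = 0.59²·503.47/(2 + 0.59) = 67.6671.

67.667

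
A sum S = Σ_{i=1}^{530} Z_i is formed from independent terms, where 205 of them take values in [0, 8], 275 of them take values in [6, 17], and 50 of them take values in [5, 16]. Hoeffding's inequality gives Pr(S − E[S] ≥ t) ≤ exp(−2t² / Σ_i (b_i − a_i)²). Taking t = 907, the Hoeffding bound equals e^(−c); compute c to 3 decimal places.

Σ(b_i − a_i)² = 205·8² + 275·11² + 50·11² = 52445.
c = 2t² / 52445 = 2·907² / 52445 = 31.3719.

31.372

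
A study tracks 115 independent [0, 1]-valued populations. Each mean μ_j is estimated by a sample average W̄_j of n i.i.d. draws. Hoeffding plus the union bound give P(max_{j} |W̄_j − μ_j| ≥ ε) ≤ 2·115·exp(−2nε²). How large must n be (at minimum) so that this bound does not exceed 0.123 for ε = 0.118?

271

Need 2·115·exp(−2nε²) ≤ 0.123, i.e. exp(−2nε²) ≤ 0.123/230.
So 2nε² ≥ ln(230/0.123) = 7.533650.
Hence n ≥ 7.533650/(2·0.118²) = 270.528.
The smallest integer n is 271.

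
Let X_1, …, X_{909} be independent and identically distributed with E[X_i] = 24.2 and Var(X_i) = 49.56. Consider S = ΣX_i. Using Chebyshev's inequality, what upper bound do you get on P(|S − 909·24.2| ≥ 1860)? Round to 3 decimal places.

Var(S) = n·Var(X_i) = 909·49.56 = 45050.04.
Chebyshev: P(|S − 909·24.2| ≥ 1860) ≤ Var(S)/1860² = 45050.04/3459600 = 0.0130.

0.013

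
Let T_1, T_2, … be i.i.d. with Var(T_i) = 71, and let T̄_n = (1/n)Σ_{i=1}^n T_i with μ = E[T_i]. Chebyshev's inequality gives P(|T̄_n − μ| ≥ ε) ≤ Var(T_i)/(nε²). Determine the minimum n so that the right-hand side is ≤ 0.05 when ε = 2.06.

Require 71/(n·2.06²) ≤ 0.05, i.e. n ≥ 71/(0.05·2.06²) = 334.622.
The smallest integer n is 335.

335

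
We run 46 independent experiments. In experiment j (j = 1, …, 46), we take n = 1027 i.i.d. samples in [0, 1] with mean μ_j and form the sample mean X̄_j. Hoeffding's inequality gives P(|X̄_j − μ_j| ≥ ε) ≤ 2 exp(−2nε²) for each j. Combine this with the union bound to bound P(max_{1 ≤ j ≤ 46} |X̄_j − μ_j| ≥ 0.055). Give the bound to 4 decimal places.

0.1842

Per-experiment Hoeffding bound: 2·exp(−2·1027·0.055²) = 2·exp(−6.21335) = 0.004005.
Union bound over 46 events: 46·0.004005 = 0.18423.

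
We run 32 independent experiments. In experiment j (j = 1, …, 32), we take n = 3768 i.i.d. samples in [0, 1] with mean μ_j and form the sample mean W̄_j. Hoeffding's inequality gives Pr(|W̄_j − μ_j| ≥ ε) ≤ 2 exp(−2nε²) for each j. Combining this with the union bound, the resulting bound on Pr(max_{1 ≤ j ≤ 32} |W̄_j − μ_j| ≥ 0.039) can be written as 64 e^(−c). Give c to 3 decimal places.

11.462

Union bound over the 32 events: Pr(max_{1 ≤ j ≤ 32} |W̄_j − μ_j| ≥ 0.039) ≤ 32·2·exp(−2nε²) = 64 exp(−2·3768·0.039²).
So c = 2·3768·0.039² = 11.4623.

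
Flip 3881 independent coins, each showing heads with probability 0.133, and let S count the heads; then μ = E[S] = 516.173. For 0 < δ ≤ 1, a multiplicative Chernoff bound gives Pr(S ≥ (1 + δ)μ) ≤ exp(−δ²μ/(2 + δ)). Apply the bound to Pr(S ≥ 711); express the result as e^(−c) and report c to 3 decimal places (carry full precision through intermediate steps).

30.931

Write 711 = (1 + δ)μ, so δ = 711/516.173 − 1 = 0.3774452…
Then the exponent is δ²μ/(2 + δ) = (711 − μ)² / (μ·(2 + δ)) = 30.930896.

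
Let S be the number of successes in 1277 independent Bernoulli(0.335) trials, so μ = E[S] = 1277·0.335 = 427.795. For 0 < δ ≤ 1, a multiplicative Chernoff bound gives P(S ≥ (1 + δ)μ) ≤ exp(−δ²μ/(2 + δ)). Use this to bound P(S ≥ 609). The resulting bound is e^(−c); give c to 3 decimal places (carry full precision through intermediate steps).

Write 609 = (1 + δ)μ, so δ = 609/427.795 − 1 = 0.4235791…
Then the exponent is δ²μ/(2 + δ) = (609 − μ)² / (μ·(2 + δ)) = 31.669956.

31.670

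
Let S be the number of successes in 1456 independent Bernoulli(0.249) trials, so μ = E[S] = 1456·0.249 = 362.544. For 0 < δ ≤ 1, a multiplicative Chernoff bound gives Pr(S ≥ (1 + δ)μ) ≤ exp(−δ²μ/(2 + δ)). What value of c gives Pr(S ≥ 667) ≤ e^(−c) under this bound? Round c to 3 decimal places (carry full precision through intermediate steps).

90.034

Write 667 = (1 + δ)μ, so δ = 667/362.544 − 1 = 0.8397767…
Then the exponent is δ²μ/(2 + δ) = (667 − μ)² / (μ·(2 + δ)) = 90.033506.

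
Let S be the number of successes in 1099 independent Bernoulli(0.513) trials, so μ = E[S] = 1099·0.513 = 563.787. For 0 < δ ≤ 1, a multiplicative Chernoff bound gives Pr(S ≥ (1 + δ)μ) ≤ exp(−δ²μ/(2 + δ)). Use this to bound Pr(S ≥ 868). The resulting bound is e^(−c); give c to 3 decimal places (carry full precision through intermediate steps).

Write 868 = (1 + δ)μ, so δ = 868/563.787 − 1 = 0.5395885…
Then the exponent is δ²μ/(2 + δ) = (868 − μ)² / (μ·(2 + δ)) = 64.636394.

64.636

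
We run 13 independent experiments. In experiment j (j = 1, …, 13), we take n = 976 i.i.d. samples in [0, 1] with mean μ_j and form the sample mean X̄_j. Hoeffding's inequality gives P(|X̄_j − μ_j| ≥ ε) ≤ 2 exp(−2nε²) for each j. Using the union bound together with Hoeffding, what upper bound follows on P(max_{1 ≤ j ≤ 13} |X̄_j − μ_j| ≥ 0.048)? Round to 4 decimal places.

0.2896

Per-experiment Hoeffding bound: 2·exp(−2·976·0.048²) = 2·exp(−4.49741) = 0.022276.
Union bound over 13 events: 13·0.022276 = 0.28958.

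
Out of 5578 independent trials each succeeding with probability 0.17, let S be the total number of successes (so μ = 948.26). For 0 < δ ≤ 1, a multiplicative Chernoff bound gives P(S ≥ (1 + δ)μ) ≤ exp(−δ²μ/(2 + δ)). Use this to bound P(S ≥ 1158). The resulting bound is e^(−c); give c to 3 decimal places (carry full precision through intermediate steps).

20.886

Write 1158 = (1 + δ)μ, so δ = 1158/948.26 − 1 = 0.2211841…
Then the exponent is δ²μ/(2 + δ) = (1158 − μ)² / (μ·(2 + δ)) = 20.885773.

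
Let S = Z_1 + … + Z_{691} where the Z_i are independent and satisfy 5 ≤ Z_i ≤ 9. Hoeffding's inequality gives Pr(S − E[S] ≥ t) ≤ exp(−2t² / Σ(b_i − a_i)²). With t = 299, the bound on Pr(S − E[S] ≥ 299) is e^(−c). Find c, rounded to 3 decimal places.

Σ(b_i − a_i)² = 691·(4)² = 11056.
c = 2t²/11056 = 2·299²/11056 = 16.1724.

16.172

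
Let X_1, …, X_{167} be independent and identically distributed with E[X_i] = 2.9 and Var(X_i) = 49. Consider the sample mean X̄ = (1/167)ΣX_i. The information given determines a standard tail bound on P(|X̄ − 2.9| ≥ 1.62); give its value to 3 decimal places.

With mean and variance of each term known, Chebyshev's inequality bounds the deviation of the sum (or sample mean).
Var(X̄) = Var(X_i)/n = 49/167 = 0.29341.
Chebyshev: P(|X̄ − 2.9| ≥ 1.62) ≤ Var(X̄)/(1.62)² = 49/(167·1.62²) = 0.1118.

0.112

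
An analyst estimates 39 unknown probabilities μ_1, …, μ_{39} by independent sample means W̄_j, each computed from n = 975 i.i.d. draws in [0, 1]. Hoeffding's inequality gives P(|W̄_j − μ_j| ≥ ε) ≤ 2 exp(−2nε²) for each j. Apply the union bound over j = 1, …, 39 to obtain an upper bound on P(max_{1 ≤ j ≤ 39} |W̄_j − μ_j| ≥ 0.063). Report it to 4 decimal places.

Per-experiment Hoeffding bound: 2·exp(−2·975·0.063²) = 2·exp(−7.73955) = 0.00087053.
Union bound over 39 events: 39·0.00087053 = 0.03395.

0.0340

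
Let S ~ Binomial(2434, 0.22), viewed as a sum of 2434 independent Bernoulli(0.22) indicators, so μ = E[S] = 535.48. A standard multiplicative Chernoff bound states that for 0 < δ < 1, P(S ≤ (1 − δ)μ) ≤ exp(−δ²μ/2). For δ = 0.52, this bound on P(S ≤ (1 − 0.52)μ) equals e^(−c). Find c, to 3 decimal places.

72.397

c = δ²μ/2 = 0.52²·535.48/2 = 72.3969.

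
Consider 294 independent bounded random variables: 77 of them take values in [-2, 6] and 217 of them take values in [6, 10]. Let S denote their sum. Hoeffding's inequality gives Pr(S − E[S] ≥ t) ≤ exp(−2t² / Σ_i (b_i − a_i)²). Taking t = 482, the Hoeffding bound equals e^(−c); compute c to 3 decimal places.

55.315

Σ(b_i − a_i)² = 77·8² + 217·4² = 8400.
c = 2t² / 8400 = 2·482² / 8400 = 55.3152.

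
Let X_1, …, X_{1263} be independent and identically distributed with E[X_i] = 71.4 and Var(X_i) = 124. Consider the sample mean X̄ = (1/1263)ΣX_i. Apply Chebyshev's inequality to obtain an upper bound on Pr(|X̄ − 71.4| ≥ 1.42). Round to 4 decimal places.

0.0487

Var(X̄) = Var(X_i)/n = 124/1263 = 0.098179.
Chebyshev: Pr(|X̄ − 71.4| ≥ 1.42) ≤ Var(X̄)/(1.42)² = 124/(1263·1.42²) = 0.0487.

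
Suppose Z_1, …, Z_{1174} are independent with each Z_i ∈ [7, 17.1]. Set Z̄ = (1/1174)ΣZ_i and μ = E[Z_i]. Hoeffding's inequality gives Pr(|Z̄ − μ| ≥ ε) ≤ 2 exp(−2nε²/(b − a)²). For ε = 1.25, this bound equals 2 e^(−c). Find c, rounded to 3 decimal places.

35.965

c = 2nε²/(b − a)² = 2·1174·1.25² / 10.1² = 35.9646.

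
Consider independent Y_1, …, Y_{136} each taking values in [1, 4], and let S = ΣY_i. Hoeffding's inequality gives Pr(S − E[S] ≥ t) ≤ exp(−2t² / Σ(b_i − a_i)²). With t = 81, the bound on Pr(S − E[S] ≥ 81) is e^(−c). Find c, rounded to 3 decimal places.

Σ(b_i − a_i)² = 136·(3)² = 1224.
c = 2t²/1224 = 2·81²/1224 = 10.7206.

10.721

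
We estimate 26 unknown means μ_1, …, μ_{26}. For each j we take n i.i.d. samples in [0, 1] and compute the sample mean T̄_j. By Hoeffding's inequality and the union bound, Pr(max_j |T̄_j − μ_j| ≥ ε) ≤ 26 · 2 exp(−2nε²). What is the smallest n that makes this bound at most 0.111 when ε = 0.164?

Need 2·26·exp(−2nε²) ≤ 0.111, i.e. exp(−2nε²) ≤ 0.111/52.
So 2nε² ≥ ln(52/0.111) = 6.149469.
Hence n ≥ 6.149469/(2·0.164²) = 114.319.
The smallest integer n is 115.

115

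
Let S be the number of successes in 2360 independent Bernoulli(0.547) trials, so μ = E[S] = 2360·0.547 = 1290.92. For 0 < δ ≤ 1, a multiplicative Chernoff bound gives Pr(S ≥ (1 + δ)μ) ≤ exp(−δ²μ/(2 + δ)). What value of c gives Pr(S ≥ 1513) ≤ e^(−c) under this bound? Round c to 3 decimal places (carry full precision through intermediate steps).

Write 1513 = (1 + δ)μ, so δ = 1513/1290.92 − 1 = 0.1720323…
Then the exponent is δ²μ/(2 + δ) = (1513 − μ)² / (μ·(2 + δ)) = 17.589491.

17.589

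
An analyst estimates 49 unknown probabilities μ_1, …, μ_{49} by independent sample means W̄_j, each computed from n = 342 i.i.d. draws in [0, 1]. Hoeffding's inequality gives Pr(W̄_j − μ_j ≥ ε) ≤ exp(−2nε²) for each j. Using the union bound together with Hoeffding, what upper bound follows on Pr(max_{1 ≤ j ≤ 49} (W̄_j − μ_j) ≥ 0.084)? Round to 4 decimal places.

0.3928

Per-experiment Hoeffding bound: exp(−2·342·0.084²) = exp(−4.82630) = 0.0080161.
Union bound over 49 events: 49·0.0080161 = 0.39279.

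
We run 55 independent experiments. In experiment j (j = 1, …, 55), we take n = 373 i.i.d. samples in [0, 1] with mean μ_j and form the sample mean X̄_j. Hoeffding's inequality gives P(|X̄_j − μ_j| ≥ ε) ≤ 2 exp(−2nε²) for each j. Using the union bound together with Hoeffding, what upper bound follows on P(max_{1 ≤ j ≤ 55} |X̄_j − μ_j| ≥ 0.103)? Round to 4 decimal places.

Per-experiment Hoeffding bound: 2·exp(−2·373·0.103²) = 2·exp(−7.91431) = 0.00073095.
Union bound over 55 events: 55·0.00073095 = 0.04020.

0.0402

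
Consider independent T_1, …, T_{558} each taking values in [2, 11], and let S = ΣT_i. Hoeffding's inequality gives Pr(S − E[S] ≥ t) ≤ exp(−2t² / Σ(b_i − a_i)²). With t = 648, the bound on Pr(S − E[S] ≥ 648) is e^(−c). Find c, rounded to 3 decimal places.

18.581

Σ(b_i − a_i)² = 558·(9)² = 45198.
c = 2t²/45198 = 2·648²/45198 = 18.5806.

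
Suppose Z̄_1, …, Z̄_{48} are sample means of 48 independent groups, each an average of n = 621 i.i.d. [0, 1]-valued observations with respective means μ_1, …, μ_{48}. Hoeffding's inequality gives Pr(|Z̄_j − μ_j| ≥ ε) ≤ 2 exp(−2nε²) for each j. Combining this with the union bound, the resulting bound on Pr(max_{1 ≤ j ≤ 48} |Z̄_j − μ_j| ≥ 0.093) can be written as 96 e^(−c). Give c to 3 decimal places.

10.742

Union bound over the 48 events: Pr(max_{1 ≤ j ≤ 48} |Z̄_j − μ_j| ≥ 0.093) ≤ 48·2·exp(−2nε²) = 96 exp(−2·621·0.093²).
So c = 2·621·0.093² = 10.7421.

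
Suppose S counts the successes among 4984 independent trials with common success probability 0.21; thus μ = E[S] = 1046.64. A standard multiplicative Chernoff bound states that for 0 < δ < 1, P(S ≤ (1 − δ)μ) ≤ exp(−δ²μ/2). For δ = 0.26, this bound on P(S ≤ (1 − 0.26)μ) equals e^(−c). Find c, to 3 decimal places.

c = δ²μ/2 = 0.26²·1046.64/2 = 35.3764.

35.376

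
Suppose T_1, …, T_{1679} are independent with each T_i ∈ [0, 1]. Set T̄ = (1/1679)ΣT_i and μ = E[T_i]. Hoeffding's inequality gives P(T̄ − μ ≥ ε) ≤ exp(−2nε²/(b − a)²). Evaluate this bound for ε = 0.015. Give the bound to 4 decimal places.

Exponent: 2nε²/(b − a)² = 2·1679·0.015² / 1² = 0.75555.
Bound = exp(−0.75555) = 0.46975.

0.4698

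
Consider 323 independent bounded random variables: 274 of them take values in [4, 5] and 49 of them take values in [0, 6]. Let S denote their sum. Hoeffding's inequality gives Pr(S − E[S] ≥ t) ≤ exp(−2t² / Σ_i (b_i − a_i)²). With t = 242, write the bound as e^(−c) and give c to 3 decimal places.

57.472

Σ(b_i − a_i)² = 274·1² + 49·6² = 2038.
c = 2t² / 2038 = 2·242² / 2038 = 57.4720.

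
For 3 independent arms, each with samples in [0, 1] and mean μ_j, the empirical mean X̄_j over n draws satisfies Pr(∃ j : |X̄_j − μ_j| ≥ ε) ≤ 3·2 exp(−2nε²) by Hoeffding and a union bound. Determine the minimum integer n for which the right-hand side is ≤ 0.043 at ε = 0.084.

350

Need 2·3·exp(−2nε²) ≤ 0.043, i.e. exp(−2nε²) ≤ 0.043/6.
So 2nε² ≥ ln(6/0.043) = 4.938315.
Hence n ≥ 4.938315/(2·0.084²) = 349.937.
The smallest integer n is 350.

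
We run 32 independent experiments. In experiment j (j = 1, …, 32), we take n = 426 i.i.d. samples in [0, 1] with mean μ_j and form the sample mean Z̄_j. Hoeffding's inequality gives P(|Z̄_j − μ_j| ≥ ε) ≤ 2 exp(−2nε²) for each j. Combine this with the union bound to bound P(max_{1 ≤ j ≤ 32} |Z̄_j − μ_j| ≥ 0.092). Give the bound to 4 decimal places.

0.0472

Per-experiment Hoeffding bound: 2·exp(−2·426·0.092²) = 2·exp(−7.21133) = 0.0014764.
Union bound over 32 events: 32·0.0014764 = 0.04724.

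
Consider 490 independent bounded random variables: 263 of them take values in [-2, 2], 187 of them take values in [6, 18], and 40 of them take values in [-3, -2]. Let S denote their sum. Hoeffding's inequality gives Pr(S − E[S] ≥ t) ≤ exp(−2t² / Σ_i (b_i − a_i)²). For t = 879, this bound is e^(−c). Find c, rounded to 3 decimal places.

Σ(b_i − a_i)² = 263·4² + 187·12² + 40·1² = 31176.
c = 2t² / 31176 = 2·879² / 31176 = 49.5664.

49.566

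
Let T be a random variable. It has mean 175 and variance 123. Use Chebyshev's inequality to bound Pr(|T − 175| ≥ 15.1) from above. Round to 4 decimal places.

Chebyshev: Pr(|T − μ| ≥ t) ≤ Var(T)/t².
Bound = 123 / 228.01 = 0.5395.

0.5395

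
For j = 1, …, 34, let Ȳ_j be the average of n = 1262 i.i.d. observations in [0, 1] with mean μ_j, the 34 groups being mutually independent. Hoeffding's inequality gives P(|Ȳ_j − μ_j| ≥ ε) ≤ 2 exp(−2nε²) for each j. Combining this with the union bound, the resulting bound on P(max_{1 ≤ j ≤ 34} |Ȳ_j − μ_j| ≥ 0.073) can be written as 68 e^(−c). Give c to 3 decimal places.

Union bound over the 34 events: P(max_{1 ≤ j ≤ 34} |Ȳ_j − μ_j| ≥ 0.073) ≤ 34·2·exp(−2nε²) = 68 exp(−2·1262·0.073²).
So c = 2·1262·0.073² = 13.4504.

13.450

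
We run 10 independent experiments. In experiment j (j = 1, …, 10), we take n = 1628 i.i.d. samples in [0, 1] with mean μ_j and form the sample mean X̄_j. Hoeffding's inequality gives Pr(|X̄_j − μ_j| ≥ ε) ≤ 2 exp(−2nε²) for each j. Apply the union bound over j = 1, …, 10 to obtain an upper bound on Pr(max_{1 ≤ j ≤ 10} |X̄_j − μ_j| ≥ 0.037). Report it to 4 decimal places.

Per-experiment Hoeffding bound: 2·exp(−2·1628·0.037²) = 2·exp(−4.45746) = 0.023183.
Union bound over 10 events: 10·0.023183 = 0.23183.

0.2318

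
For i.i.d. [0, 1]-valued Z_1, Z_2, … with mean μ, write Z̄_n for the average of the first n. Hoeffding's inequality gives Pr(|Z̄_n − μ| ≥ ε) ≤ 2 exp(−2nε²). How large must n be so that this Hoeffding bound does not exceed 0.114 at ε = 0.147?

67

Require 2·exp(−2nε²) ≤ 0.114, i.e. 2nε² ≥ ln(2/0.114) = 2.864704.
So n ≥ 2.864704 / (2·0.147²) = 66.285.
The smallest integer n is 67.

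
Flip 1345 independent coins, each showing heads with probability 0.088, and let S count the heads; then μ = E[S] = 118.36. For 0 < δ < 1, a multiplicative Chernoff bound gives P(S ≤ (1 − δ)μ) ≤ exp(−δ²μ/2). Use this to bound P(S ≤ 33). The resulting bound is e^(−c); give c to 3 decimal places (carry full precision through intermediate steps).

30.780

Write 33 = (1 − δ)μ, so δ = 1 − 33/118.36 = 0.7211896…
Then the exponent is δ²μ/2 = (μ − 33)²/(2μ) = 30.780372.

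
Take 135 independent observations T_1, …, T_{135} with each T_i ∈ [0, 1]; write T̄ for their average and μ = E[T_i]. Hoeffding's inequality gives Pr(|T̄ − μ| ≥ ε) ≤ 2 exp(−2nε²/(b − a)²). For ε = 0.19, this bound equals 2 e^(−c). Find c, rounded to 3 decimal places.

9.747

c = 2nε²/(b − a)² = 2·135·0.19² / 1² = 9.7470.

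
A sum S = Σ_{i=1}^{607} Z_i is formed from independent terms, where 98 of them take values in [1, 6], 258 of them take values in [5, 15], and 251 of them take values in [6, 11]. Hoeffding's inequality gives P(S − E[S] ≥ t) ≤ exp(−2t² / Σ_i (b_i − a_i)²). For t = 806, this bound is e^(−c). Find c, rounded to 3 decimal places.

37.633

Σ(b_i − a_i)² = 98·5² + 258·10² + 251·5² = 34525.
c = 2t² / 34525 = 2·806² / 34525 = 37.6328.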